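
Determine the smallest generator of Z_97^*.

5

φ(97) = 97 − 1 = 96 = 2^5 · 3.
Test candidates g = 2, 3, … against the prime factors q ∈ {2, 3} of φ(97): g is a generator iff g^(96/q) ≢ 1 for every such q.
g = 2: 2^48 ≡ 1 — hits 1, so not a primitive root.
g = 3: 3^48 ≡ 1 — hits 1, so not a primitive root.
g = 4: 4^48 ≡ 1 — hits 1, so not a primitive root.
g = 5: 5^48 ≡ 96; 5^32 ≡ 35 — none is 1, so 5 is a primitive root.
The smallest primitive root modulo 97 is 5.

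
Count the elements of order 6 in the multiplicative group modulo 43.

φ(43) = 43 − 1 = 42 = 2 · 3 · 7.
(Z/43Z)^× is cyclic (|G| = 42); a cyclic group of order m has exactly φ(d) elements of each order d | m, and none otherwise.
6 = 2 · 3 divides 42, and φ(6) = 2.

2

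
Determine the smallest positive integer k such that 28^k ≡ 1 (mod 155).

By Lagrange's theorem, ord_155(28) divides φ(155) = φ(5·31) = (5−1)·(31−1) = 4·30 = 120 = 2^3 · 3 · 5.
Divisors of 120: 1, 2, 3, 4, 5, 6, 8, 10, 12, 15, 20, 24, 30, 40, 60, 120.
Compute 28^d (mod 155) for the divisors d until we hit 1:
28^1 ≡ 28
28^2 ≡ 9
28^3 ≡ 97
28^4 ≡ 81
28^5 ≡ 98
28^6 ≡ 109
28^8 ≡ 51
28^10 ≡ 149
28^12 ≡ 101
28^15 ≡ 32
28^20 ≡ 36
28^24 ≡ 126
28^30 ≡ 94
28^40 ≡ 56
28^60 ≡ 1
So ord_155(28) = 60.

60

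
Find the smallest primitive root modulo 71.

7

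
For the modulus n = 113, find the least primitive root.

3

φ(113) = 113 − 1 = 112 = 2^4 · 7.
Test candidates g = 2, 3, … against the prime factors q ∈ {2, 7} of φ(113): g is a generator iff g^(112/q) ≢ 1 for every such q.
g = 2: 2^56 ≡ 1 — hits 1, so not a primitive root.
g = 3: 3^56 ≡ 112; 3^16 ≡ 49 — none is 1, so 3 is a primitive root.
The smallest primitive root modulo 113 is 3.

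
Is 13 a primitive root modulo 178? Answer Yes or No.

φ(178) = φ(2)·φ(89) = 1·88 = 88 = 2^3 · 11.
An element g generates (Z/178Z)^× iff g^(88/q) ≢ 1 (mod 178) for each prime q ∈ {2, 11}.
13^44 ≡ 177 (mod 178)  [q = 2: ≢ 1 ✓]
13^8 ≡ 153 (mod 178)  [q = 11: ≢ 1 ✓]
Every test exponent gives a nontrivial residue, hence 13 generates the full group.

Yes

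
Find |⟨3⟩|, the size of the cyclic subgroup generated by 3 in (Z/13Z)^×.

ord(3) | φ(13) = 13 − 1 = 12 = 2^2 · 3.
Divisors of 12: 1, 2, 3, 4, 6, 12.
Evaluate successive powers at the divisors of 12:
3^1 ≡ 3 (mod 13)
3^2 ≡ 9 (mod 13)
3^3 ≡ 1 (mod 13) ✓
Hence ord(3) = 3.

3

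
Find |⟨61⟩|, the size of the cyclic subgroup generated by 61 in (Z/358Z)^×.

ord(61) | φ(358) = φ(2)·φ(179) = 1·178 = 178 = 2 · 89.
Divisors of 178: 1, 2, 89, 178.
Check 61^d mod 358 for each divisor in increasing order:
61^1 ≡ 61 (mod 358)
61^2 ≡ 141 (mod 358)
61^89 ≡ 1 (mod 358) ✓
Hence ord(61) = 89.

89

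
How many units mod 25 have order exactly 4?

2

φ(25) = φ(5^2) = 5·(5−1) = 20 = 2^2 · 5.
(Z/25Z)^× is cyclic (|G| = 20); a cyclic group of order m has exactly φ(d) elements of each order d | m, and none otherwise.
4 = 2^2 divides 20, and φ(4) = 2.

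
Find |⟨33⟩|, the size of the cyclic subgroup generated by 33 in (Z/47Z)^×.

The order of 33 must divide φ(47) = 47 − 1 = 46 = 2 · 23.
Divisors of 46: 1, 2, 23, 46.
Compute 33^d (mod 47) for the divisors d until we hit 1:
33^1 ≡ 33
33^2 ≡ 8
33^23 ≡ 46
33^46 ≡ 1
The smallest such exponent is 46, so the order of 33 is 46.

46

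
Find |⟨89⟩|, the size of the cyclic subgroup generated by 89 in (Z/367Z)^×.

183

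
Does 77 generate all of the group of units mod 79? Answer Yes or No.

φ(79) = 79 − 1 = 78 = 2 · 3 · 13.
An element g generates (Z/79Z)^× iff g^(78/q) ≢ 1 (mod 79) for each prime q ∈ {2, 3, 13}.
77^39 ≡ 78 (mod 79)  [q = 2: ≢ 1 ✓]
77^26 ≡ 23 (mod 79)  [q = 3: ≢ 1 ✓]
77^6 ≡ 64 (mod 79)  [q = 13: ≢ 1 ✓]
All checks pass, so 77 has order 78 and is a primitive root modulo 79.

Yes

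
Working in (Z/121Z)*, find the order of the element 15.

Since 15 ∈ (Z/121Z)^×, its order divides φ(121) = φ(11^2) = 11·(11−1) = 110 = 2 · 5 · 11.
Divisors of 110: 1, 2, 5, 10, 11, 22, 55, 110.
Test each divisor d:
15^1 ≡ 15 (mod 121)
15^2 ≡ 104 (mod 121)
15^5 ≡ 100 (mod 121)
15^10 ≡ 78 (mod 121)
15^11 ≡ 81 (mod 121)
15^22 ≡ 27 (mod 121)
15^55 ≡ 1 (mod 121) ✓
The smallest such exponent is 55, so the order of 15 is 55.

55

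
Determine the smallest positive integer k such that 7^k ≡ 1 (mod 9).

3

Since 7 ∈ (Z/9Z)^×, its order divides φ(9) = φ(3^2) = 3·(3−1) = 6 = 2 · 3.
Divisors of 6: 1, 2, 3, 6.
Test each divisor d:
7^1 ≡ 7
7^2 ≡ 4
7^3 ≡ 1
The smallest such exponent is 3, so the order of 7 is 3.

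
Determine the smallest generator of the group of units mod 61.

φ(61) = 61 − 1 = 60 = 2^2 · 3 · 5.
g is a primitive root iff g^(60/q) ≢ 1 (mod 61) for each prime q ∈ {2, 3, 5}.
g = 2: 2^30 ≡ 60; 2^20 ≡ 47; 2^12 ≡ 9 — none is 1, so 2 is a primitive root.
Hence the least primitive root of 61 is 2.

2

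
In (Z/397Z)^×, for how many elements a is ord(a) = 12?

4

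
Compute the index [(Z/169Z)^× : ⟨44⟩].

3

By Lagrange's theorem, ord_169(44) divides φ(169) = φ(13^2) = 13·(13−1) = 156 = 2^2 · 3 · 13.
Divisors of 156: 1, 2, 3, 4, 6, 12, 13, 26, 39, 52, 78, 156.
Test each divisor d:
44^1 ≡ 44 (mod 169)
44^2 ≡ 77 (mod 169)
44^3 ≡ 8 (mod 169)
44^4 ≡ 14 (mod 169)
44^6 ≡ 64 (mod 169)
44^12 ≡ 40 (mod 169)
44^13 ≡ 70 (mod 169)
44^26 ≡ 168 (mod 169)
44^39 ≡ 99 (mod 169)
44^52 ≡ 1 (mod 169) ✓
So ord_169(44) = 52, hence |⟨44⟩| = 52.
Index = |(Z/169Z)^×| / |⟨44⟩| = 156 / 52 = 3.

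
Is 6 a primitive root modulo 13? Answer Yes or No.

φ(13) = 13 − 1 = 12 = 2^2 · 3.
It suffices to check that the order of 6 is not a proper divisor of 12: compute 6^(12/q) for q ∈ {2, 3}.
6^6 ≡ 12 (mod 13)  [q = 2: ≢ 1 ✓]
6^4 ≡ 9 (mod 13)  [q = 3: ≢ 1 ✓]
All checks pass, so 6 has order 12 and is a primitive root modulo 13.

Yes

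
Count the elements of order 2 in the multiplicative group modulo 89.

1

φ(89) = 89 − 1 = 88 = 2^3 · 11.
In a cyclic group of order 88, there are φ(d) elements of order d for each divisor d of 88, and zero for non-divisors.
2 | 88, and φ(2) = 2 − 1 = 1.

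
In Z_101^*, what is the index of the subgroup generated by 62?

5

Since 62 ∈ (Z/101Z)^×, its order divides φ(101) = 101 − 1 = 100 = 2^2 · 5^2.
Divisors of 100: 1, 2, 4, 5, 10, 20, 25, 50, 100.
Check 62^d mod 101 for each divisor in increasing order:
62^1 ≡ 62
62^2 ≡ 6
62^4 ≡ 36
62^5 ≡ 10
62^10 ≡ 100
62^20 ≡ 1
Thus |⟨62⟩| = ord(62) = 20.
The index is φ(101) / ord(62) = 100 / 20 = 5.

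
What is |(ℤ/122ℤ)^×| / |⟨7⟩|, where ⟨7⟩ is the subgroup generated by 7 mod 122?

Since 7 ∈ (Z/122Z)^×, its order divides φ(122) = φ(2)·φ(61) = 1·60 = 60 = 2^2 · 3 · 5.
Divisors of 60: 1, 2, 3, 4, 5, 6, 10, 12, 15, 20, 30, 60.
Evaluate successive powers at the divisors of 60:
7^1 ≡ 7 (mod 122)
7^2 ≡ 49 (mod 122)
7^3 ≡ 99 (mod 122)
7^4 ≡ 83 (mod 122)
7^5 ≡ 93 (mod 122)
7^6 ≡ 41 (mod 122)
7^10 ≡ 109 (mod 122)
7^12 ≡ 95 (mod 122)
7^15 ≡ 11 (mod 122)
7^20 ≡ 47 (mod 122)
7^30 ≡ 121 (mod 122)
7^60 ≡ 1 (mod 122) ✓
The order of 7 is 60, so the subgroup it generates has 60 elements.
The index is φ(122) / ord(7) = 60 / 60 = 1.

1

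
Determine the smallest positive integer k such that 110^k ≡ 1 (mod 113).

112

Since 110 ∈ (Z/113Z)^×, its order divides φ(113) = 113 − 1 = 112 = 2^4 · 7.
Divisors of 112: 1, 2, 4, 7, 8, 14, 16, 28, 56, 112.
Evaluate successive powers at the divisors of 112:
110^1 ≡ 110 (mod 113)
110^2 ≡ 9 (mod 113)
110^4 ≡ 81 (mod 113)
110^7 ≡ 73 (mod 113)
110^8 ≡ 7 (mod 113)
110^14 ≡ 18 (mod 113)
110^16 ≡ 49 (mod 113)
110^28 ≡ 98 (mod 113)
110^56 ≡ 112 (mod 113)
110^112 ≡ 1 (mod 113) ✓
Therefore the multiplicative order of 110 modulo 113 is 112.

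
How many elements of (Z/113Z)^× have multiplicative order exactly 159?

0

φ(113) = 113 − 1 = 112 = 2^4 · 7.
(Z/113Z)^× is cyclic (|G| = 112); a cyclic group of order m has exactly φ(d) elements of each order d | m, and none otherwise.
159 does not divide 112, so no element of (Z/113Z)^× has order 159.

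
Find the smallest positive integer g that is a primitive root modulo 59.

2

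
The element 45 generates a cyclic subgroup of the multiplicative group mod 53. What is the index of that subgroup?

1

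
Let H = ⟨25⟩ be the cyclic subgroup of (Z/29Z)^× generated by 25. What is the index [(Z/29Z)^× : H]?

4

ord(25) | φ(29) = 29 − 1 = 28 = 2^2 · 7.
Divisors of 28: 1, 2, 4, 7, 14, 28.
Check 25^d mod 29 for each divisor in increasing order:
25^1 ≡ 25
25^2 ≡ 16
25^4 ≡ 24
25^7 ≡ 1
Thus |⟨25⟩| = ord(25) = 7.
The index is φ(29) / ord(25) = 28 / 7 = 4.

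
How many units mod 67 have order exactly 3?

2

φ(67) = 67 − 1 = 66 = 2 · 3 · 11.
(Z/67Z)^× is cyclic (|G| = 66); a cyclic group of order m has exactly φ(d) elements of each order d | m, and none otherwise.
3 | 66, and φ(3) = 3 − 1 = 2.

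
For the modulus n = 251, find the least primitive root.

φ(251) = 251 − 1 = 250 = 2 · 5^3.
g is a primitive root iff g^(250/q) ≢ 1 (mod 251) for each prime q ∈ {2, 5}.
g = 2: 2^125 ≡ 250; 2^50 ≡ 1 — hits 1, so not a primitive root.
g = 3: 3^125 ≡ 1 — hits 1, so not a primitive root.
g = 4: 4^125 ≡ 1 — hits 1, so not a primitive root.
g = 5: 5^125 ≡ 1 — hits 1, so not a primitive root.
g = 6: 6^125 ≡ 250; 6^50 ≡ 219 — none is 1, so 6 is a primitive root.
So 6 is the smallest generator of (Z/251Z)^×.

6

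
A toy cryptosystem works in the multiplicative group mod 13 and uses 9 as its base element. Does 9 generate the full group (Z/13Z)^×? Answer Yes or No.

φ(13) = 13 − 1 = 12 = 2^2 · 3.
An element g generates (Z/13Z)^× iff g^(12/q) ≢ 1 (mod 13) for each prime q ∈ {2, 3}.
9^6 ≡ 1 (mod 13)  [q = 2: ≡ 1 ✗]
9^4 ≡ 9 (mod 13)  [q = 3: ≢ 1 ✓]
9^6 ≡ 1 shows ord(9) | 6, strictly less than φ(13); not a primitive root.

No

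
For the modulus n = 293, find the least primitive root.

φ(293) = 293 − 1 = 292 = 2^2 · 73.
g is a primitive root iff g^(292/q) ≢ 1 (mod 293) for each prime q ∈ {2, 73}.
g = 2: 2^146 ≡ 292; 2^4 ≡ 16 — none is 1, so 2 is a primitive root.
So 2 is the smallest generator of (Z/293Z)^×.

2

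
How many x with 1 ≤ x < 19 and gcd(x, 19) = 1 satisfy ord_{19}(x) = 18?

φ(19) = 19 − 1 = 18 = 2 · 3^2.
Since (Z/19Z)^× is cyclic of order 18, the number of elements of order d is φ(d) when d | 18 and 0 otherwise.
18 = 2 · 3^2 divides 18, and φ(18) = 6.

6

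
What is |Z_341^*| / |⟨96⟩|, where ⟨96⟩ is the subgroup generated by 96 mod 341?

ord(96) | φ(341) = φ(11·31) = (11−1)·(31−1) = 10·30 = 300 = 2^2 · 3 · 5^2.
Divisors of 300: 1, 2, 3, 4, 5, 6, 10, 12, 15, 20, 25, 30, 50, 60, 75, 100, 150, 300.
Check 96^d mod 341 for each divisor in increasing order:
96^1 ≡ 96
96^2 ≡ 9
96^3 ≡ 182
96^4 ≡ 81
96^5 ≡ 274
96^6 ≡ 47
96^10 ≡ 56
96^12 ≡ 163
96^15 ≡ 340
96^20 ≡ 67
96^25 ≡ 285
96^30 ≡ 1
So ord_341(96) = 30, hence |⟨96⟩| = 30.
Index = |(Z/341Z)^×| / |⟨96⟩| = 300 / 30 = 10.

10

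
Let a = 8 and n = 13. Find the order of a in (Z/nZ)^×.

Since 8 ∈ (Z/13Z)^×, its order divides φ(13) = 13 − 1 = 12 = 2^2 · 3.
Divisors of 12: 1, 2, 3, 4, 6, 12.
Compute 8^d (mod 13) for the divisors d until we hit 1:
8^1 ≡ 8 (mod 13)
8^2 ≡ 12 (mod 13)
8^3 ≡ 5 (mod 13)
8^4 ≡ 1 (mod 13) ✓
So ord_13(8) = 4.

4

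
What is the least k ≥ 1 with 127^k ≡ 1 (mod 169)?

By Lagrange's theorem, ord_169(127) divides φ(169) = φ(13^2) = 13·(13−1) = 156 = 2^2 · 3 · 13.
Divisors of 156: 1, 2, 3, 4, 6, 12, 13, 26, 39, 52, 78, 156.
Test each divisor d:
127^1 ≡ 127
127^2 ≡ 74
127^3 ≡ 103
127^4 ≡ 68
127^6 ≡ 131
127^12 ≡ 92
127^13 ≡ 23
127^26 ≡ 22
127^39 ≡ 168
127^52 ≡ 146
127^78 ≡ 1
Therefore the multiplicative order of 127 modulo 169 is 78.

78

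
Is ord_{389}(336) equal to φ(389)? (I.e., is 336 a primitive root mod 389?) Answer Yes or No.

Yes

φ(389) = 389 − 1 = 388 = 2^2 · 97.
It suffices to check that the order of 336 is not a proper divisor of 388: compute 336^(388/q) for q ∈ {2, 97}.
336^194 ≡ 388 (mod 389)  [q = 2: ≢ 1 ✓]
336^4 ≡ 5 (mod 389)  [q = 97: ≢ 1 ✓]
All checks pass, so 336 has order 388 and is a primitive root modulo 389.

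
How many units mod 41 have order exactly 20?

8

φ(41) = 41 − 1 = 40 = 2^3 · 5.
(Z/41Z)^× is cyclic (|G| = 40); a cyclic group of order m has exactly φ(d) elements of each order d | m, and none otherwise.
20 = 2^2 · 5 divides 40, and φ(20) = 8.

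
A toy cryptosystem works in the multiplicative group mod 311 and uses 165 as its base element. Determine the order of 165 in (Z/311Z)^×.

62

ord(165) | φ(311) = 311 − 1 = 310 = 2 · 5 · 31.
Divisors of 310: 1, 2, 5, 10, 31, 62, 155, 310.
Compute 165^d (mod 311) for the divisors d until we hit 1:
165^1 ≡ 165 (mod 311)
165^2 ≡ 168 (mod 311)
165^5 ≡ 46 (mod 311)
165^10 ≡ 250 (mod 311)
165^31 ≡ 310 (mod 311)
165^62 ≡ 1 (mod 311) ✓
So ord_311(165) = 62.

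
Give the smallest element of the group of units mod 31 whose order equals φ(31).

3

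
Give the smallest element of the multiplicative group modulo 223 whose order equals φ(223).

3

φ(223) = 223 − 1 = 222 = 2 · 3 · 37.
Test candidates g = 2, 3, … against the prime factors q ∈ {2, 3, 37} of φ(223): g is a generator iff g^(222/q) ≢ 1 for every such q.
g = 2: 2^111 ≡ 1 — hits 1, so not a primitive root.
g = 3: 3^111 ≡ 222; 3^74 ≡ 183; 3^6 ≡ 60 — none is 1, so 3 is a primitive root.
So 3 is the smallest generator of (Z/223Z)^×.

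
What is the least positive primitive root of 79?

3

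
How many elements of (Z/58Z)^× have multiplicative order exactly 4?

φ(58) = φ(2)·φ(29) = 1·28 = 28 = 2^2 · 7.
In a cyclic group of order 28, there are φ(d) elements of order d for each divisor d of 28, and zero for non-divisors.
4 = 2^2 divides 28, and φ(4) = 2.

2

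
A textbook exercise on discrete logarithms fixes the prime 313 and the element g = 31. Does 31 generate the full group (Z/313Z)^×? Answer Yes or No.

φ(313) = 313 − 1 = 312 = 2^3 · 3 · 13.
An element g generates (Z/313Z)^× iff g^(312/q) ≢ 1 (mod 313) for each prime q ∈ {2, 3, 13}.
31^156 ≡ 312 (mod 313)  [q = 2: ≢ 1 ✓]
31^104 ≡ 214 (mod 313)  [q = 3: ≢ 1 ✓]
31^24 ≡ 44 (mod 313)  [q = 13: ≢ 1 ✓]
None equal 1, so ord_313(31) = 312: 31 is a primitive root.

Yes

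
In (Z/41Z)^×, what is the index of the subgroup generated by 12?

1

By Lagrange's theorem, ord_41(12) divides φ(41) = 41 − 1 = 40 = 2^3 · 5.
Divisors of 40: 1, 2, 4, 5, 8, 10, 20, 40.
Evaluate successive powers at the divisors of 40:
12^1 ≡ 12
12^2 ≡ 21
12^4 ≡ 31
12^5 ≡ 3
12^8 ≡ 18
12^10 ≡ 9
12^20 ≡ 40
12^40 ≡ 1
Thus |⟨12⟩| = ord(12) = 40.
The index is φ(41) / ord(12) = 40 / 40 = 1.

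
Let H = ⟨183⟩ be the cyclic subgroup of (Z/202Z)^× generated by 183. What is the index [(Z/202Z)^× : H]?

2

ord(183) | φ(202) = φ(2)·φ(101) = 1·100 = 100 = 2^2 · 5^2.
Divisors of 100: 1, 2, 4, 5, 10, 20, 25, 50, 100.
Test each divisor d:
183^1 ≡ 183
183^2 ≡ 159
183^4 ≡ 31
183^5 ≡ 17
183^10 ≡ 87
183^20 ≡ 95
183^25 ≡ 201
183^50 ≡ 1
Thus |⟨183⟩| = ord(183) = 50.
[(Z/202Z)^× : ⟨183⟩] = 100/50 = 2.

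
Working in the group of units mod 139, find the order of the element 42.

ord(42) | φ(139) = 139 − 1 = 138 = 2 · 3 · 23.
Divisors of 138: 1, 2, 3, 6, 23, 46, 69, 138.
Compute 42^d (mod 139) for the divisors d until we hit 1:
42^1 ≡ 42 (mod 139)
42^2 ≡ 96 (mod 139)
42^3 ≡ 1 (mod 139) ✓
The smallest such exponent is 3, so the order of 42 is 3.

3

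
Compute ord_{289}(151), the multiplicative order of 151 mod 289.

136

The order of 151 must divide φ(289) = φ(17^2) = 17·(17−1) = 272 = 2^4 · 17.
Divisors of 272: 1, 2, 4, 8, 16, 17, 34, 68, 136, 272.
Check 151^d mod 289 for each divisor in increasing order:
151^1 ≡ 151 (mod 289)
151^2 ≡ 259 (mod 289)
151^4 ≡ 33 (mod 289)
151^8 ≡ 222 (mod 289)
151^16 ≡ 154 (mod 289)
151^17 ≡ 134 (mod 289)
151^34 ≡ 38 (mod 289)
151^68 ≡ 288 (mod 289)
151^136 ≡ 1 (mod 289) ✓
So ord_289(151) = 136.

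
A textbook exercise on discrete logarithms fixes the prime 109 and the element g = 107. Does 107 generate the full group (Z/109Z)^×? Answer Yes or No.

φ(109) = 109 − 1 = 108 = 2^2 · 3^3.
107 is a primitive root mod 109 iff 107^(φ(109)/q) ≢ 1 for every prime q | φ(109), i.e. q ∈ {2, 3}.
107^54 ≡ 108 (mod 109)  [q = 2: ≢ 1 ✓]
107^36 ≡ 1 (mod 109)  [q = 3: ≡ 1 ✗]
The check at q = 3 fails, so 107 generates a proper subgroup.

No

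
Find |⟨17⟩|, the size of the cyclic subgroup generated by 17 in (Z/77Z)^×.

30

ord(17) | φ(77) = φ(7·11) = (7−1)·(11−1) = 6·10 = 60 = 2^2 · 3 · 5.
Divisors of 60: 1, 2, 3, 4, 5, 6, 10, 12, 15, 20, 30, 60.
Check 17^d mod 77 for each divisor in increasing order:
17^1 ≡ 17 (mod 77)
17^2 ≡ 58 (mod 77)
17^3 ≡ 62 (mod 77)
17^4 ≡ 53 (mod 77)
17^5 ≡ 54 (mod 77)
17^6 ≡ 71 (mod 77)
17^10 ≡ 67 (mod 77)
17^12 ≡ 36 (mod 77)
17^15 ≡ 76 (mod 77)
17^20 ≡ 23 (mod 77)
17^30 ≡ 1 (mod 77) ✓
So ord_77(17) = 30.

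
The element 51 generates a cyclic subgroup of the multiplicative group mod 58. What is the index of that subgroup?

ord(51) | φ(58) = φ(2)·φ(29) = 1·28 = 28 = 2^2 · 7.
Divisors of 28: 1, 2, 4, 7, 14, 28.
Check 51^d mod 58 for each divisor in increasing order:
51^1 ≡ 51
51^2 ≡ 49
51^4 ≡ 23
51^7 ≡ 57
51^14 ≡ 1
The order of 51 is 14, so the subgroup it generates has 14 elements.
The index is φ(58) / ord(51) = 28 / 14 = 2.

2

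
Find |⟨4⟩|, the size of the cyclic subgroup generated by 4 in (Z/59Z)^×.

The order of 4 must divide φ(59) = 59 − 1 = 58 = 2 · 29.
Divisors of 58: 1, 2, 29, 58.
Evaluate successive powers at the divisors of 58:
4^1 ≡ 4 (mod 59)
4^2 ≡ 16 (mod 59)
4^29 ≡ 1 (mod 59) ✓
So ord_59(4) = 29.

29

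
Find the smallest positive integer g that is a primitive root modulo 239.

φ(239) = 239 − 1 = 238 = 2 · 7 · 17.
g is a primitive root iff g^(238/q) ≢ 1 (mod 239) for each prime q ∈ {2, 7, 17}.
g = 2: 2^119 ≡ 1 — hits 1, so not a primitive root.
g = 3: 3^119 ≡ 1 — hits 1, so not a primitive root.
g = 4: 4^119 ≡ 1 — hits 1, so not a primitive root.
g = 5: 5^119 ≡ 1 — hits 1, so not a primitive root.
g = 6: 6^119 ≡ 1 — hits 1, so not a primitive root.
g = 7: 7^119 ≡ 238; 7^34 ≡ 24; 7^14 ≡ 211 — none is 1, so 7 is a primitive root.
The smallest primitive root modulo 239 is 7.

7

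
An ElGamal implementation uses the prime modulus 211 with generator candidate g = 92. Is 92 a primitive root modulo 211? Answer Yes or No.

Yes

φ(211) = 211 − 1 = 210 = 2 · 3 · 5 · 7.
An element g generates (Z/211Z)^× iff g^(210/q) ≢ 1 (mod 211) for each prime q ∈ {2, 3, 5, 7}.
92^105 ≡ 210 (mod 211)  [q = 2: ≢ 1 ✓]
92^70 ≡ 14 (mod 211)  [q = 3: ≢ 1 ✓]
92^42 ≡ 188 (mod 211)  [q = 5: ≢ 1 ✓]
92^30 ≡ 123 (mod 211)  [q = 7: ≢ 1 ✓]
None equal 1, so ord_211(92) = 210: 92 is a primitive root.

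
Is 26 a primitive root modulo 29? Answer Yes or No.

φ(29) = 29 − 1 = 28 = 2^2 · 7.
An element g generates (Z/29Z)^× iff g^(28/q) ≢ 1 (mod 29) for each prime q ∈ {2, 7}.
26^14 ≡ 28 (mod 29)  [q = 2: ≢ 1 ✓]
26^4 ≡ 23 (mod 29)  [q = 7: ≢ 1 ✓]
All checks pass, so 26 has order 28 and is a primitive root modulo 29.

Yes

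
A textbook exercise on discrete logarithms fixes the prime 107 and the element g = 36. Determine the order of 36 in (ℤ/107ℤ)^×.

53

ord(36) | φ(107) = 107 − 1 = 106 = 2 · 53.
Divisors of 106: 1, 2, 53, 106.
Compute 36^d (mod 107) for the divisors d until we hit 1:
36^1 ≡ 36 (mod 107)
36^2 ≡ 12 (mod 107)
36^53 ≡ 1 (mod 107) ✓
Therefore the multiplicative order of 36 modulo 107 is 53.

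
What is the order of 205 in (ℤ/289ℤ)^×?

17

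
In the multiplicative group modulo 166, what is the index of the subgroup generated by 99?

Since 99 ∈ (Z/166Z)^×, its order divides φ(166) = φ(2)·φ(83) = 1·82 = 82 = 2 · 41.
Divisors of 82: 1, 2, 41, 82.
Test each divisor d:
99^1 ≡ 99 (mod 166)
99^2 ≡ 7 (mod 166)
99^41 ≡ 1 (mod 166) ✓
Thus |⟨99⟩| = ord(99) = 41.
The index is φ(166) / ord(99) = 82 / 41 = 2.

2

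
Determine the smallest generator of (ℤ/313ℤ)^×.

φ(313) = 313 − 1 = 312 = 2^3 · 3 · 13.
Test candidates g = 2, 3, … against the prime factors q ∈ {2, 3, 13} of φ(313): g is a generator iff g^(312/q) ≢ 1 for every such q.
g = 2: 2^156 ≡ 1 — hits 1, so not a primitive root.
g = 3: 3^156 ≡ 1 — hits 1, so not a primitive root.
g = 4: 4^156 ≡ 1 — hits 1, so not a primitive root.
g = 5: 5^156 ≡ 312; 5^104 ≡ 1 — hits 1, so not a primitive root.
g = 6: 6^156 ≡ 1 — hits 1, so not a primitive root.
g = 7: 7^156 ≡ 312; 7^104 ≡ 1 — hits 1, so not a primitive root.
g = 8: 8^156 ≡ 1 — hits 1, so not a primitive root.
g = 9: 9^156 ≡ 1 — hits 1, so not a primitive root.
g = 10: 10^156 ≡ 312; 10^104 ≡ 214; 10^24 ≡ 103 — none is 1, so 10 is a primitive root.
Hence the least primitive root of 313 is 10.

10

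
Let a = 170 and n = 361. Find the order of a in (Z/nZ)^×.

38

The order of 170 must divide φ(361) = φ(19^2) = 19·(19−1) = 342 = 2 · 3^2 · 19.
Divisors of 342: 1, 2, 3, 6, 9, 18, 19, 38, 57, 114, 171, 342.
Check 170^d mod 361 for each divisor in increasing order:
170^1 ≡ 170 (mod 361)
170^2 ≡ 20 (mod 361)
170^3 ≡ 151 (mod 361)
170^6 ≡ 58 (mod 361)
170^9 ≡ 94 (mod 361)
170^18 ≡ 172 (mod 361)
170^19 ≡ 360 (mod 361)
170^38 ≡ 1 (mod 361) ✓
Hence ord(170) = 38.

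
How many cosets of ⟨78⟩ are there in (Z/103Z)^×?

1

The order of 78 must divide φ(103) = 103 − 1 = 102 = 2 · 3 · 17.
Divisors of 102: 1, 2, 3, 6, 17, 34, 51, 102.
Test each divisor d:
78^1 ≡ 78 (mod 103)
78^2 ≡ 7 (mod 103)
78^3 ≡ 31 (mod 103)
78^6 ≡ 34 (mod 103)
78^17 ≡ 47 (mod 103)
78^34 ≡ 46 (mod 103)
78^51 ≡ 102 (mod 103)
78^102 ≡ 1 (mod 103) ✓
The order of 78 is 102, so the subgroup it generates has 102 elements.
Index = |(Z/103Z)^×| / |⟨78⟩| = 102 / 102 = 1.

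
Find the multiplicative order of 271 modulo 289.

34

The order of 271 must divide φ(289) = φ(17^2) = 17·(17−1) = 272 = 2^4 · 17.
Divisors of 272: 1, 2, 4, 8, 16, 17, 34, 68, 136, 272.
Check 271^d mod 289 for each divisor in increasing order:
271^1 ≡ 271
271^2 ≡ 35
271^4 ≡ 69
271^8 ≡ 137
271^16 ≡ 273
271^17 ≡ 288
271^34 ≡ 1
Therefore the multiplicative order of 271 modulo 289 is 34.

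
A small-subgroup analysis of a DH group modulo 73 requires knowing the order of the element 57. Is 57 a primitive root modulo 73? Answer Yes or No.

φ(73) = 73 − 1 = 72 = 2^3 · 3^2.
57 is a primitive root mod 73 iff 57^(φ(73)/q) ≢ 1 for every prime q | φ(73), i.e. q ∈ {2, 3}.
57^36 ≡ 1 (mod 73)  [q = 2: ≡ 1 ✗]
57^24 ≡ 64 (mod 73)  [q = 3: ≢ 1 ✓]
Since 57^36 ≡ 1, the order of 57 divides 36 < 72, so 57 is not a primitive root.

No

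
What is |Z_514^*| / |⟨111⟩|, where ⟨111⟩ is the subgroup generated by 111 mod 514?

Since 111 ∈ (Z/514Z)^×, its order divides φ(514) = φ(2)·φ(257) = 1·256 = 256 = 2^8.
Divisors of 256: 1, 2, 4, 8, 16, 32, 64, 128, 256.
Evaluate successive powers at the divisors of 256:
111^1 ≡ 111
111^2 ≡ 499
111^4 ≡ 225
111^8 ≡ 253
111^16 ≡ 273
111^32 ≡ 513
111^64 ≡ 1
The order of 111 is 64, so the subgroup it generates has 64 elements.
[(Z/514Z)^× : ⟨111⟩] = 256/64 = 4.

4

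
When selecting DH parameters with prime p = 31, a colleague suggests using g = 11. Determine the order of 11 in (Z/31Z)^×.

30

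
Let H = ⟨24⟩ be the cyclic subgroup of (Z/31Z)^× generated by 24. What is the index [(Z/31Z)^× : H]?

1

ord(24) | φ(31) = 31 − 1 = 30 = 2 · 3 · 5.
Divisors of 30: 1, 2, 3, 5, 6, 10, 15, 30.
Evaluate successive powers at the divisors of 30:
24^1 ≡ 24 (mod 31)
24^2 ≡ 18 (mod 31)
24^3 ≡ 29 (mod 31)
24^5 ≡ 26 (mod 31)
24^6 ≡ 4 (mod 31)
24^10 ≡ 25 (mod 31)
24^15 ≡ 30 (mod 31)
24^30 ≡ 1 (mod 31) ✓
Thus |⟨24⟩| = ord(24) = 30.
[(Z/31Z)^× : ⟨24⟩] = 30/30 = 1.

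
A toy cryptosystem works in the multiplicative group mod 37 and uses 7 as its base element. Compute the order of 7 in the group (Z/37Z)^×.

9

The order of 7 must divide φ(37) = 37 − 1 = 36 = 2^2 · 3^2.
Divisors of 36: 1, 2, 3, 4, 6, 9, 12, 18, 36.
Test each divisor d:
7^1 ≡ 7 (mod 37)
7^2 ≡ 12 (mod 37)
7^3 ≡ 10 (mod 37)
7^4 ≡ 33 (mod 37)
7^6 ≡ 26 (mod 37)
7^9 ≡ 1 (mod 37) ✓
Therefore the multiplicative order of 7 modulo 37 is 9.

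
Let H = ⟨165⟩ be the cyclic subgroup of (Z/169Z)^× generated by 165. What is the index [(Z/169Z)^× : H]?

ord(165) | φ(169) = φ(13^2) = 13·(13−1) = 156 = 2^2 · 3 · 13.
Divisors of 156: 1, 2, 3, 4, 6, 12, 13, 26, 39, 52, 78, 156.
Evaluate successive powers at the divisors of 156:
165^1 ≡ 165 (mod 169)
165^2 ≡ 16 (mod 169)
165^3 ≡ 105 (mod 169)
165^4 ≡ 87 (mod 169)
165^6 ≡ 40 (mod 169)
165^12 ≡ 79 (mod 169)
165^13 ≡ 22 (mod 169)
165^26 ≡ 146 (mod 169)
165^39 ≡ 1 (mod 169) ✓
Thus |⟨165⟩| = ord(165) = 39.
The index is φ(169) / ord(165) = 156 / 39 = 4.

4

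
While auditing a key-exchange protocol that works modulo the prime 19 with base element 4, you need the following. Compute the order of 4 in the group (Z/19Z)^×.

By Lagrange's theorem, ord_19(4) divides φ(19) = 19 − 1 = 18 = 2 · 3^2.
Divisors of 18: 1, 2, 3, 6, 9, 18.
Evaluate successive powers at the divisors of 18:
4^1 ≡ 4
4^2 ≡ 16
4^3 ≡ 7
4^6 ≡ 11
4^9 ≡ 1
Therefore the multiplicative order of 4 modulo 19 is 9.

9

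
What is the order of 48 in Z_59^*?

29

Since 48 ∈ (Z/59Z)^×, its order divides φ(59) = 59 − 1 = 58 = 2 · 29.
Divisors of 58: 1, 2, 29, 58.
Check 48^d mod 59 for each divisor in increasing order:
48^1 ≡ 48
48^2 ≡ 3
48^29 ≡ 1
The smallest such exponent is 29, so the order of 48 is 29.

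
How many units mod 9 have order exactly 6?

φ(9) = φ(3^2) = 3·(3−1) = 6 = 2 · 3.
(Z/9Z)^× is cyclic (|G| = 6); a cyclic group of order m has exactly φ(d) elements of each order d | m, and none otherwise.
6 = 2 · 3 divides 6, and φ(6) = 2.

2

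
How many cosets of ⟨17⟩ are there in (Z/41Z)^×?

1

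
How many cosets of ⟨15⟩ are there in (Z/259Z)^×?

6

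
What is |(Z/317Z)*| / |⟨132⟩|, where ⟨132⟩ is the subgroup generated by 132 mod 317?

ord(132) | φ(317) = 317 − 1 = 316 = 2^2 · 79.
Divisors of 316: 1, 2, 4, 79, 158, 316.
Evaluate successive powers at the divisors of 316:
132^1 ≡ 132 (mod 317)
132^2 ≡ 306 (mod 317)
132^4 ≡ 121 (mod 317)
132^79 ≡ 114 (mod 317)
132^158 ≡ 316 (mod 317)
132^316 ≡ 1 (mod 317) ✓
So ord_317(132) = 316, hence |⟨132⟩| = 316.
Index = |(Z/317Z)^×| / |⟨132⟩| = 316 / 316 = 1.

1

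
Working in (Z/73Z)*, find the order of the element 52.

24

Since 52 ∈ (Z/73Z)^×, its order divides φ(73) = 73 − 1 = 72 = 2^3 · 3^2.
Divisors of 72: 1, 2, 3, 4, 6, 8, 9, 12, 18, 24, 36, 72.
Compute 52^d (mod 73) for the divisors d until we hit 1:
52^1 ≡ 52 (mod 73)
52^2 ≡ 3 (mod 73)
52^3 ≡ 10 (mod 73)
52^4 ≡ 9 (mod 73)
52^6 ≡ 27 (mod 73)
52^8 ≡ 8 (mod 73)
52^9 ≡ 51 (mod 73)
52^12 ≡ 72 (mod 73)
52^18 ≡ 46 (mod 73)
52^24 ≡ 1 (mod 73) ✓
Hence ord(52) = 24.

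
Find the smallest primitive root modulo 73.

φ(73) = 73 − 1 = 72 = 2^3 · 3^2.
g is a primitive root iff g^(72/q) ≢ 1 (mod 73) for each prime q ∈ {2, 3}.
g = 2: 2^36 ≡ 1 — hits 1, so not a primitive root.
g = 3: 3^36 ≡ 1 — hits 1, so not a primitive root.
g = 4: 4^36 ≡ 1 — hits 1, so not a primitive root.
g = 5: 5^36 ≡ 72; 5^24 ≡ 8 — none is 1, so 5 is a primitive root.
The smallest primitive root modulo 73 is 5.

5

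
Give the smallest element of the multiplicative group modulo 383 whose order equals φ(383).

5

φ(383) = 383 − 1 = 382 = 2 · 191.
Test candidates g = 2, 3, … against the prime factors q ∈ {2, 191} of φ(383): g is a generator iff g^(382/q) ≢ 1 for every such q.
g = 2: 2^191 ≡ 1 — hits 1, so not a primitive root.
g = 3: 3^191 ≡ 1 — hits 1, so not a primitive root.
g = 4: 4^191 ≡ 1 — hits 1, so not a primitive root.
g = 5: 5^191 ≡ 382; 5^2 ≡ 25 — none is 1, so 5 is a primitive root.
The smallest primitive root modulo 383 is 5.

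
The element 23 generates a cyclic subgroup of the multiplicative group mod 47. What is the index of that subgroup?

ord(23) | φ(47) = 47 − 1 = 46 = 2 · 23.
Divisors of 46: 1, 2, 23, 46.
Check 23^d mod 47 for each divisor in increasing order:
23^1 ≡ 23 (mod 47)
23^2 ≡ 12 (mod 47)
23^23 ≡ 46 (mod 47)
23^46 ≡ 1 (mod 47) ✓
The order of 23 is 46, so the subgroup it generates has 46 elements.
Index = |(Z/47Z)^×| / |⟨23⟩| = 46 / 46 = 1.

1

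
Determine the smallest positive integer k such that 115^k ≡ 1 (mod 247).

12

By Lagrange's theorem, ord_247(115) divides φ(247) = φ(13·19) = (13−1)·(19−1) = 12·18 = 216 = 2^3 · 3^3.
Divisors of 216: 1, 2, 3, 4, 6, 8, 9, 12, 18, 24, 27, 36, 54, 72, 108, 216.
Check 115^d mod 247 for each divisor in increasing order:
115^1 ≡ 115 (mod 247)
115^2 ≡ 134 (mod 247)
115^3 ≡ 96 (mod 247)
115^4 ≡ 172 (mod 247)
115^6 ≡ 77 (mod 247)
115^8 ≡ 191 (mod 247)
115^9 ≡ 229 (mod 247)
115^12 ≡ 1 (mod 247) ✓
The smallest such exponent is 12, so the order of 115 is 12.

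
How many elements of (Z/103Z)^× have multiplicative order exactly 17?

16

φ(103) = 103 − 1 = 102 = 2 · 3 · 17.
(Z/103Z)^× is cyclic (|G| = 102); a cyclic group of order m has exactly φ(d) elements of each order d | m, and none otherwise.
17 | 102, and φ(17) = 17 − 1 = 16.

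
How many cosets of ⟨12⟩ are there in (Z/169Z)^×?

6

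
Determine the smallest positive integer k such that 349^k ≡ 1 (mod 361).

57

By Lagrange's theorem, ord_361(349) divides φ(361) = φ(19^2) = 19·(19−1) = 342 = 2 · 3^2 · 19.
Divisors of 342: 1, 2, 3, 6, 9, 18, 19, 38, 57, 114, 171, 342.
Compute 349^d (mod 361) for the divisors d until we hit 1:
349^1 ≡ 349 (mod 361)
349^2 ≡ 144 (mod 361)
349^3 ≡ 77 (mod 361)
349^6 ≡ 153 (mod 361)
349^9 ≡ 229 (mod 361)
349^18 ≡ 96 (mod 361)
349^19 ≡ 292 (mod 361)
349^38 ≡ 68 (mod 361)
349^57 ≡ 1 (mod 361) ✓
The smallest such exponent is 57, so the order of 349 is 57.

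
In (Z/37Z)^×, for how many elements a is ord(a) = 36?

12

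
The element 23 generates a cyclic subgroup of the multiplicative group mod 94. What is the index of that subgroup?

The order of 23 must divide φ(94) = φ(2)·φ(47) = 1·46 = 46 = 2 · 23.
Divisors of 46: 1, 2, 23, 46.
Test each divisor d:
23^1 ≡ 23 (mod 94)
23^2 ≡ 59 (mod 94)
23^23 ≡ 93 (mod 94)
23^46 ≡ 1 (mod 94) ✓
Thus |⟨23⟩| = ord(23) = 46.
[(Z/94Z)^× : ⟨23⟩] = 46/46 = 1.

1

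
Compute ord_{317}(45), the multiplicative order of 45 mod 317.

The order of 45 must divide φ(317) = 317 − 1 = 316 = 2^2 · 79.
Divisors of 316: 1, 2, 4, 79, 158, 316.
Compute 45^d (mod 317) for the divisors d until we hit 1:
45^1 ≡ 45 (mod 317)
45^2 ≡ 123 (mod 317)
45^4 ≡ 230 (mod 317)
45^79 ≡ 203 (mod 317)
45^158 ≡ 316 (mod 317)
45^316 ≡ 1 (mod 317) ✓
Hence ord(45) = 316.

316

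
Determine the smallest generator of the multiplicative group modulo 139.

2

φ(139) = 139 − 1 = 138 = 2 · 3 · 23.
Test candidates g = 2, 3, … against the prime factors q ∈ {2, 3, 23} of φ(139): g is a generator iff g^(138/q) ≢ 1 for every such q.
g = 2: 2^69 ≡ 138; 2^46 ≡ 96; 2^6 ≡ 64 — none is 1, so 2 is a primitive root.
Hence the least primitive root of 139 is 2.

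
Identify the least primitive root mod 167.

5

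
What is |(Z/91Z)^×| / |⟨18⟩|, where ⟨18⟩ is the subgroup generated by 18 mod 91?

6

Since 18 ∈ (Z/91Z)^×, its order divides φ(91) = φ(7·13) = (7−1)·(13−1) = 6·12 = 72 = 2^3 · 3^2.
Divisors of 72: 1, 2, 3, 4, 6, 8, 9, 12, 18, 24, 36, 72.
Compute 18^d (mod 91) for the divisors d until we hit 1:
18^1 ≡ 18 (mod 91)
18^2 ≡ 51 (mod 91)
18^3 ≡ 8 (mod 91)
18^4 ≡ 53 (mod 91)
18^6 ≡ 64 (mod 91)
18^8 ≡ 79 (mod 91)
18^9 ≡ 57 (mod 91)
18^12 ≡ 1 (mod 91) ✓
The order of 18 is 12, so the subgroup it generates has 12 elements.
The index is φ(91) / ord(18) = 72 / 12 = 6.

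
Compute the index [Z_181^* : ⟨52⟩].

By Lagrange's theorem, ord_181(52) divides φ(181) = 181 − 1 = 180 = 2^2 · 3^2 · 5.
Divisors of 180: 1, 2, 3, 4, 5, 6, 9, 10, 12, 15, 18, 20, 30, 36, 45, 60, 90, 180.
Evaluate successive powers at the divisors of 180:
52^1 ≡ 52 (mod 181)
52^2 ≡ 170 (mod 181)
52^3 ≡ 152 (mod 181)
52^4 ≡ 121 (mod 181)
52^5 ≡ 138 (mod 181)
52^6 ≡ 117 (mod 181)
52^9 ≡ 46 (mod 181)
52^10 ≡ 39 (mod 181)
52^12 ≡ 114 (mod 181)
52^15 ≡ 133 (mod 181)
52^18 ≡ 125 (mod 181)
52^20 ≡ 73 (mod 181)
52^30 ≡ 132 (mod 181)
52^36 ≡ 59 (mod 181)
52^45 ≡ 180 (mod 181)
52^60 ≡ 48 (mod 181)
52^90 ≡ 1 (mod 181) ✓
Thus |⟨52⟩| = ord(52) = 90.
The index is φ(181) / ord(52) = 180 / 90 = 2.

2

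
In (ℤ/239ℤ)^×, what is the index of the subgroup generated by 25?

ord(25) | φ(239) = 239 − 1 = 238 = 2 · 7 · 17.
Divisors of 238: 1, 2, 7, 14, 17, 34, 119, 238.
Compute 25^d (mod 239) for the divisors d until we hit 1:
25^1 ≡ 25
25^2 ≡ 147
25^7 ≡ 67
25^14 ≡ 187
25^17 ≡ 100
25^34 ≡ 201
25^119 ≡ 1
Thus |⟨25⟩| = ord(25) = 119.
The index is φ(239) / ord(25) = 238 / 119 = 2.

2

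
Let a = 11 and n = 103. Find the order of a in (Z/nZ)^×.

ord(11) | φ(103) = 103 − 1 = 102 = 2 · 3 · 17.
Divisors of 102: 1, 2, 3, 6, 17, 34, 51, 102.
Compute 11^d (mod 103) for the divisors d until we hit 1:
11^1 ≡ 11
11^2 ≡ 18
11^3 ≡ 95
11^6 ≡ 64
11^17 ≡ 57
11^34 ≡ 56
11^51 ≡ 102
11^102 ≡ 1
The smallest such exponent is 102, so the order of 11 is 102.

102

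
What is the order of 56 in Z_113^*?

28

The order of 56 must divide φ(113) = 113 − 1 = 112 = 2^4 · 7.
Divisors of 112: 1, 2, 4, 7, 8, 14, 16, 28, 56, 112.
Compute 56^d (mod 113) for the divisors d until we hit 1:
56^1 ≡ 56 (mod 113)
56^2 ≡ 85 (mod 113)
56^4 ≡ 106 (mod 113)
56^7 ≡ 15 (mod 113)
56^8 ≡ 49 (mod 113)
56^14 ≡ 112 (mod 113)
56^16 ≡ 28 (mod 113)
56^28 ≡ 1 (mod 113) ✓
Therefore the multiplicative order of 56 modulo 113 is 28.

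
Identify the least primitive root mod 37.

2

φ(37) = 37 − 1 = 36 = 2^2 · 3^2.
Test candidates g = 2, 3, … against the prime factors q ∈ {2, 3} of φ(37): g is a generator iff g^(36/q) ≢ 1 for every such q.
g = 2: 2^18 ≡ 36; 2^12 ≡ 26 — none is 1, so 2 is a primitive root.
Hence the least primitive root of 37 is 2.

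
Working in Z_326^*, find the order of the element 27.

54

Since 27 ∈ (Z/326Z)^×, its order divides φ(326) = φ(2)·φ(163) = 1·162 = 162 = 2 · 3^4.
Divisors of 162: 1, 2, 3, 6, 9, 18, 27, 54, 81, 162.
Evaluate successive powers at the divisors of 162:
27^1 ≡ 27
27^2 ≡ 77
27^3 ≡ 123
27^6 ≡ 133
27^9 ≡ 59
27^18 ≡ 221
27^27 ≡ 325
27^54 ≡ 1
Hence ord(27) = 54.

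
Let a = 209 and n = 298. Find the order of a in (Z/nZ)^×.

148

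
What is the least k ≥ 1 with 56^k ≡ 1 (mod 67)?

33

By Lagrange's theorem, ord_67(56) divides φ(67) = 67 − 1 = 66 = 2 · 3 · 11.
Divisors of 66: 1, 2, 3, 6, 11, 22, 33, 66.
Check 56^d mod 67 for each divisor in increasing order:
56^1 ≡ 56 (mod 67)
56^2 ≡ 54 (mod 67)
56^3 ≡ 9 (mod 67)
56^6 ≡ 14 (mod 67)
56^11 ≡ 37 (mod 67)
56^22 ≡ 29 (mod 67)
56^33 ≡ 1 (mod 67) ✓
So ord_67(56) = 33.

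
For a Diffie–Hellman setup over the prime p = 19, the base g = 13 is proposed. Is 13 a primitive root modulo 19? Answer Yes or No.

Yes

φ(19) = 19 − 1 = 18 = 2 · 3^2.
Test 13^(18/q) mod 19 for each prime factor q of 18:
13^9 ≡ 18 (mod 19)  [q = 2: ≢ 1 ✓]
13^6 ≡ 11 (mod 19)  [q = 3: ≢ 1 ✓]
None equal 1, so ord_19(13) = 18: 13 is a primitive root.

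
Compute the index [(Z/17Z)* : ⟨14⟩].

1

ord(14) | φ(17) = 17 − 1 = 16 = 2^4.
Divisors of 16: 1, 2, 4, 8, 16.
Test each divisor d:
14^1 ≡ 14 (mod 17)
14^2 ≡ 9 (mod 17)
14^4 ≡ 13 (mod 17)
14^8 ≡ 16 (mod 17)
14^16 ≡ 1 (mod 17) ✓
Thus |⟨14⟩| = ord(14) = 16.
Index = |(Z/17Z)^×| / |⟨14⟩| = 16 / 16 = 1.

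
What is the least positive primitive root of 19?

2

φ(19) = 19 − 1 = 18 = 2 · 3^2.
g is a primitive root iff g^(18/q) ≢ 1 (mod 19) for each prime q ∈ {2, 3}.
g = 2: 2^9 ≡ 18; 2^6 ≡ 7 — none is 1, so 2 is a primitive root.
The smallest primitive root modulo 19 is 2.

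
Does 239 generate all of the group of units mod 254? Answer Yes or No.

Yes

φ(254) = φ(2)·φ(127) = 1·126 = 126 = 2 · 3^2 · 7.
239 is a primitive root mod 254 iff 239^(φ(254)/q) ≢ 1 for every prime q | φ(254), i.e. q ∈ {2, 3, 7}.
239^63 ≡ 253 (mod 254)  [q = 2: ≢ 1 ✓]
239^42 ≡ 107 (mod 254)  [q = 3: ≢ 1 ✓]
239^18 ≡ 129 (mod 254)  [q = 7: ≢ 1 ✓]
None equal 1, so ord_254(239) = 126: 239 is a primitive root.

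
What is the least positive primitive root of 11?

φ(11) = 11 − 1 = 10 = 2 · 5.
Test candidates g = 2, 3, … against the prime factors q ∈ {2, 5} of φ(11): g is a generator iff g^(10/q) ≢ 1 for every such q.
g = 2: 2^5 ≡ 10; 2^2 ≡ 4 — none is 1, so 2 is a primitive root.
Hence the least primitive root of 11 is 2.

2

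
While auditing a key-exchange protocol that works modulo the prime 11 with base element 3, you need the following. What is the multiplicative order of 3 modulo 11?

5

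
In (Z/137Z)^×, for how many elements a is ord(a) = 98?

0

φ(137) = 137 − 1 = 136 = 2^3 · 17.
(Z/137Z)^× is cyclic (|G| = 136); a cyclic group of order m has exactly φ(d) elements of each order d | m, and none otherwise.
Here 136 is not a multiple of 98, so there are no elements of order 98.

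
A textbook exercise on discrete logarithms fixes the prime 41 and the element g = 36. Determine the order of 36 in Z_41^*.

20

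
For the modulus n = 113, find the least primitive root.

3

φ(113) = 113 − 1 = 112 = 2^4 · 7.
g is a primitive root iff g^(112/q) ≢ 1 (mod 113) for each prime q ∈ {2, 7}.
g = 2: 2^56 ≡ 1 — hits 1, so not a primitive root.
g = 3: 3^56 ≡ 112; 3^16 ≡ 49 — none is 1, so 3 is a primitive root.
Hence the least primitive root of 113 is 3.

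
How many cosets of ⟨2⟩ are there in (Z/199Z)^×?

2

By Lagrange's theorem, ord_199(2) divides φ(199) = 199 − 1 = 198 = 2 · 3^2 · 11.
Divisors of 198: 1, 2, 3, 6, 9, 11, 18, 22, 33, 66, 99, 198.
Check 2^d mod 199 for each divisor in increasing order:
2^1 ≡ 2
2^2 ≡ 4
2^3 ≡ 8
2^6 ≡ 64
2^9 ≡ 114
2^11 ≡ 58
2^18 ≡ 61
2^22 ≡ 180
2^33 ≡ 92
2^66 ≡ 106
2^99 ≡ 1
So ord_199(2) = 99, hence |⟨2⟩| = 99.
Index = |(Z/199Z)^×| / |⟨2⟩| = 198 / 99 = 2.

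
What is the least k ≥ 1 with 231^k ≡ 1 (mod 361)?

ord(231) | φ(361) = φ(19^2) = 19·(19−1) = 342 = 2 · 3^2 · 19.
Divisors of 342: 1, 2, 3, 6, 9, 18, 19, 38, 57, 114, 171, 342.
Compute 231^d (mod 361) for the divisors d until we hit 1:
231^1 ≡ 231 (mod 361)
231^2 ≡ 294 (mod 361)
231^3 ≡ 46 (mod 361)
231^6 ≡ 311 (mod 361)
231^9 ≡ 227 (mod 361)
231^18 ≡ 267 (mod 361)
231^19 ≡ 307 (mod 361)
231^38 ≡ 28 (mod 361)
231^57 ≡ 293 (mod 361)
231^114 ≡ 292 (mod 361)
231^171 ≡ 360 (mod 361)
231^342 ≡ 1 (mod 361) ✓
The smallest such exponent is 342, so the order of 231 is 342.

342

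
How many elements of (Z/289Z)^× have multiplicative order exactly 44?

φ(289) = φ(17^2) = 17·(17−1) = 272 = 2^4 · 17.
(Z/289Z)^× is cyclic (|G| = 272); a cyclic group of order m has exactly φ(d) elements of each order d | m, and none otherwise.
44 does not divide 272, so no element of (Z/289Z)^× has order 44.

0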